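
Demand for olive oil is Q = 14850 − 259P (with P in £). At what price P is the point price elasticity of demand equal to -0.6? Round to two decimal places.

21.50

Ed = −259P/(14850 − 259P). Set this equal to -0.6:
259P = 0.6·(14850 − 259P) ⇒ 259P(1 + 0.6) = 0.6·14850
P = 0.6·14850 / (259·1.6) = 21.5009…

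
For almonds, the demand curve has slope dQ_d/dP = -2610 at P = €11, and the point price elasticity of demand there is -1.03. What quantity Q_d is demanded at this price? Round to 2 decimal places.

Ed = (dQ_d/dP)·(P/Q_d) ⇒ Q_d = (dQ_d/dP)·P/Ed = (-2610)·11/(-1.03) = 27873.7864…

27873.79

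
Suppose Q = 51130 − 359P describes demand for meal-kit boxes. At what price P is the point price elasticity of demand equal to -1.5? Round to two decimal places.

Ed = −359P/(51130 − 359P). Set this equal to -1.5:
359P = 1.5·(51130 − 359P) ⇒ 359P(1 + 1.5) = 1.5·51130
P = 1.5·51130 / (359·2.5) = 85.4540…

85.45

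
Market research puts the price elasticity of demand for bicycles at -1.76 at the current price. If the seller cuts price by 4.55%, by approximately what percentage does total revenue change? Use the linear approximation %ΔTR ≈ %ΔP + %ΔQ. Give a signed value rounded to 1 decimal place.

+3.5%

%ΔQ ≈ Ed × %ΔP = (-1.76) × (-4.55%) = +8.0080%
%ΔTR ≈ %ΔP + %ΔQ = (-4.55%) + (+8.0080%) = +3.4580%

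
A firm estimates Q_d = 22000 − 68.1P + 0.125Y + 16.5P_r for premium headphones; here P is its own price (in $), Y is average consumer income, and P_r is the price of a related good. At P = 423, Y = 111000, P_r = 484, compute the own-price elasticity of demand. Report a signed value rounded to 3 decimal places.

-1.913

At the given values, Q_d = 22000 − 68.1(423) + 0.125(111000) + 16.5(484) = 15054.7.
∂Q_d/∂P = −68.1.
E = (-68.1) × (423/15054.7) = -1.91344…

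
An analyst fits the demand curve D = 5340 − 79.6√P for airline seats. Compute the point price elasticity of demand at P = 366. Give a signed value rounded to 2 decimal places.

dD/dP = −79.6/(2√P) = -2.08038. At P = 366, D = 3817.16.
Ed = (dD/dP)·(P/D) = (-2.08038) × (366/3817.16) = -0.1994…

-0.20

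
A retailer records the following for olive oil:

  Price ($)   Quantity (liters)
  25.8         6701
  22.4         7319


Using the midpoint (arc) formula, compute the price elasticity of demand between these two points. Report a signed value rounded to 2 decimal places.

-0.62

%ΔQ = (7319 − 6701) / [(6701 + 7319)/2] = 618/7010 = 0.088159…
%ΔP = (22.4 − 25.8) / [(25.8 + 22.4)/2] = -3.4/24.1 = -0.141078…
Arc Ed = %ΔQ / %ΔP = (618/7010) / (-3.4/24.1) = -0.6248…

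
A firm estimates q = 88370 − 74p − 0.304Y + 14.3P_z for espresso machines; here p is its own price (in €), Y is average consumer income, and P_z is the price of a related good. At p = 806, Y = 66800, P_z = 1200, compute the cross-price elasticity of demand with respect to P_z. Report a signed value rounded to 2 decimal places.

At the given values, q = 88370 − 74(806) − 0.304(66800) + 14.3(1200) = 25578.8.
∂q/∂P_z = 14.3.
E = (14.3) × (1200/25578.8) = 0.6708…

0.67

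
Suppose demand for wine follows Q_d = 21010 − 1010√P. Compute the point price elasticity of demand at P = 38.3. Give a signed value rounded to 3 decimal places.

dQ_d/dP = −1010/(2√P) = -81.6003. At P = 38.3, Q_d = 14759.4.
Ed = (dQ_d/dP)·(P/Q_d) = (-81.6003) × (38.3/14759.4) = -0.21174…

-0.212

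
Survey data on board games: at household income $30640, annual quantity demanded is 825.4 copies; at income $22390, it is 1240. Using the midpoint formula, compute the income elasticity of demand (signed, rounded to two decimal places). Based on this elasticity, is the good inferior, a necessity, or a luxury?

%ΔQ = (1240 − 825.4)/[( 825.4 + 1240)/2] = 414.6/1032.7 = 0.401471…
%ΔIncome = (22390 − 30640)/[( 30640 + 22390)/2] = -8250/26515 = -0.311144…
E_income = (414.6/1032.7) / (-8250/26515) = -1.2903…
E_income < 0 ⇒ inferior good.

-1.29; inferior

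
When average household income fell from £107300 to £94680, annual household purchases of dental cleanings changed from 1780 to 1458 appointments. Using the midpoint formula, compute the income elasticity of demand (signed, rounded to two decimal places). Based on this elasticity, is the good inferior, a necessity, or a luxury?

%ΔQ = (1458 − 1780)/[( 1780 + 1458)/2] = -322/1619 = -0.198888…
%ΔIncome = (94680 − 107300)/[( 107300 + 94680)/2] = -12620/100990 = -0.124962…
E_income = (-322/1619) / (-12620/100990) = 1.5915…
E_income > 1 ⇒ normal good, luxury.

1.59; luxury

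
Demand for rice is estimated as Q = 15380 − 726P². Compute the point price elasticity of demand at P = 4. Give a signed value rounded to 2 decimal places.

-6.17

dQ/dP = −2·726·P = -5808. At P = 4, Q = 3764.
Ed = (dQ/dP)·(P/Q) = (-5808) × (4/3764) = -6.1721…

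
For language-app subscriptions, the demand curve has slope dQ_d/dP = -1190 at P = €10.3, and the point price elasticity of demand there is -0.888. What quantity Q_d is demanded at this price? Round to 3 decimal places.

Ed = (dQ_d/dP)·(P/Q_d) ⇒ Q_d = (dQ_d/dP)·P/Ed = (-1190)·10.3/(-0.888) = 13802.92792…

13802.928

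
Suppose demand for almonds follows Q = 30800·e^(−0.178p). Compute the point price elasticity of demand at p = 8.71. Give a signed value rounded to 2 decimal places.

-1.55

dQ/dp = −0.178·Q = -1163.19. At p = 8.71, Q = 6534.75.
Ed = (dQ/dp)·(p/Q) = (-1163.19) × (8.71/6534.75) = -1.5503…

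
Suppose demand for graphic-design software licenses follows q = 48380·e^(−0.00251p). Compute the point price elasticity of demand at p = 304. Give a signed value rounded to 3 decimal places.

-0.763

dq/dp = −0.00251·q = -56.6181. At p = 304, q = 22557.
Ed = (dq/dp)·(p/q) = (-56.6181) × (304/22557) = -0.76304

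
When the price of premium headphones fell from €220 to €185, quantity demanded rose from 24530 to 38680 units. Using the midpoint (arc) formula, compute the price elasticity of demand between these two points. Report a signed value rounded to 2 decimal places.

%ΔQ = (38680 − 24530) / [(24530 + 38680)/2] = 14150/31605 = 0.447713…
%ΔP = (185 − 220) / [(220 + 185)/2] = -35/202.5 = -0.172839…
Arc Ed = %ΔQ / %ΔP = (14150/31605) / (-35/202.5) = -2.5903…

-2.59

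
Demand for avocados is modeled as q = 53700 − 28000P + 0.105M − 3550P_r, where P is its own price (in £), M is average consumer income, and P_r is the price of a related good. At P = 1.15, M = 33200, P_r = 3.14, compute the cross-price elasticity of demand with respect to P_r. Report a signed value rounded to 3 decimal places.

-0.805

At the given values, q = 53700 − 28000(1.15) + 0.105(33200) − 3550(3.14) = 13839.
∂q/∂P_r = -3550.
E = (-3550) × (3.14/13839) = -0.80547…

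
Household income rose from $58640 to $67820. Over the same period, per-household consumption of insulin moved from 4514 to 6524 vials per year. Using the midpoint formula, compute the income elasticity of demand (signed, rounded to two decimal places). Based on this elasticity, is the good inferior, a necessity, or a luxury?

%ΔQ = (6524 − 4514)/[( 4514 + 6524)/2] = 2010/5519 = 0.364196…
%ΔIncome = (67820 − 58640)/[( 58640 + 67820)/2] = 9180/63230 = 0.145184…
E_income = (2010/5519) / (9180/63230) = 2.5085…
E_income > 1 ⇒ normal good, luxury.

2.51; luxury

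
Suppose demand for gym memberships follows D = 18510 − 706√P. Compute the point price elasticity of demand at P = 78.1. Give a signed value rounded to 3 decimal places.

-0.254

dD/dP = −706/(2√P) = -39.9438. At P = 78.1, D = 12270.8.
Ed = (dD/dP)·(P/D) = (-39.9438) × (78.1/12270.8) = -0.25423…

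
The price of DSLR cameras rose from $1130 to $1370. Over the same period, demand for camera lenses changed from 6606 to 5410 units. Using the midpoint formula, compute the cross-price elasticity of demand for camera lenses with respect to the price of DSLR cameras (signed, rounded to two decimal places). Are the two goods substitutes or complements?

%ΔQ_{camera lenses} = (5410 − 6606)/avg = -1196/6008 = -0.199067…
%ΔP_{DSLR cameras} = (1370 − 1130)/avg = 240/1250 = 0.192
E_cross = (-1196/6008) / (240/1250) = -1.0368…
E_cross < 0 ⇒ the goods are complements.

-1.04; complements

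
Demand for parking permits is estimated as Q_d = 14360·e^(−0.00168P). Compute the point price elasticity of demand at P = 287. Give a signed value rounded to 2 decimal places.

dQ_d/dP = −0.00168·Q_d = -14.8958. At P = 287, Q_d = 8866.56.
Ed = (dQ_d/dP)·(P/Q_d) = (-14.8958) × (287/8866.56) = -0.4821…

-0.48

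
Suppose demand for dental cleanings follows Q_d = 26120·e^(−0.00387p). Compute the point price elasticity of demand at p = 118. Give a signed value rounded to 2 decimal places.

dQ_d/dp = −0.00387·Q_d = -64.0264. At p = 118, Q_d = 16544.3.
Ed = (dQ_d/dp)·(p/Q_d) = (-64.0264) × (118/16544.3) = -0.4566…

-0.46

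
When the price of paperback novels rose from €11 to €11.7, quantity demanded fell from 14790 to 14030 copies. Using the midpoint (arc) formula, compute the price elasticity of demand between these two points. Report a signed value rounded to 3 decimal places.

%ΔQ = (14030 − 14790) / [(14790 + 14030)/2] = -760/14410 = -0.052741…
%ΔP = (11.7 − 11) / [(11 + 11.7)/2] = 0.7/11.35 = 0.061674…
Arc Ed = %ΔQ / %ΔP = (-760/14410) / (0.7/11.35) = -0.85516…

-0.855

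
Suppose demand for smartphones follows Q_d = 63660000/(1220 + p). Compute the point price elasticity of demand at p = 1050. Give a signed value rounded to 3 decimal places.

dQ_d/dp = −63660000/(1220 + p)² = -12.3542. At p = 1050, Q_d = 28044.1.
Ed = (dQ_d/dp)·(p/Q_d) = (-12.3542) × (1050/28044.1) = -0.46255…

-0.463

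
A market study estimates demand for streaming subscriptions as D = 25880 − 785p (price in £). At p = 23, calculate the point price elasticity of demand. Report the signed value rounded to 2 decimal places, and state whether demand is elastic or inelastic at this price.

-2.31; elastic

dD/dp = −785. At p = 23, D = 25880 − 785(23) = 7825.
Ed = (dD/dp)·(p/D) = −785 × (23/7825) = -2.3073…
|Ed| = 2.31 > 1, so demand is elastic.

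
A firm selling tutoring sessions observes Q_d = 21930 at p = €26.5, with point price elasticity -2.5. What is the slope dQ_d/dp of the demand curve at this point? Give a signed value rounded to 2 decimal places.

Ed = (dQ_d/dp)·(p/Q_d) ⇒ dQ_d/dp = Ed·Q_d/p = (-2.5)·21930/26.5 = -2068.8679…

-2068.87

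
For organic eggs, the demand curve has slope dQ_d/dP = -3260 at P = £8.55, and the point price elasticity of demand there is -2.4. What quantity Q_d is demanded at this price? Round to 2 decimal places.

11613.75

Ed = (dQ_d/dP)·(P/Q_d) ⇒ Q_d = (dQ_d/dP)·P/Ed = (-3260)·8.55/(-2.4) = 11613.75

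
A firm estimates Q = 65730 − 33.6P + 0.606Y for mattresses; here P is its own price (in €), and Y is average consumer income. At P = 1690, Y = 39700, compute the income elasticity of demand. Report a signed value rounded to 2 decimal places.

At the given values, Q = 65730 − 33.6(1690) + 0.606(39700) = 33004.2.
∂Q/∂Y = 0.606.
E = (0.606) × (39700/33004.2) = 0.7289…

0.73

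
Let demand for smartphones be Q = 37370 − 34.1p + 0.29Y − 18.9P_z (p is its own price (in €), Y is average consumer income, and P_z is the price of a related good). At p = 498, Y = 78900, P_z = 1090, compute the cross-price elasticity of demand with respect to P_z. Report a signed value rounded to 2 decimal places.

-0.91

At the given values, Q = 37370 − 34.1(498) + 0.29(78900) − 18.9(1090) = 22668.2.
∂Q/∂P_z = -18.9.
E = (-18.9) × (1090/22668.2) = -0.9088…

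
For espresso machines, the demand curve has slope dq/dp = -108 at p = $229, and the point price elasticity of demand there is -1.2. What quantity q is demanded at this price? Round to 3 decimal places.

Ed = (dq/dp)·(p/q) ⇒ q = (dq/dp)·p/Ed = (-108)·229/(-1.2) = 20610

20610.000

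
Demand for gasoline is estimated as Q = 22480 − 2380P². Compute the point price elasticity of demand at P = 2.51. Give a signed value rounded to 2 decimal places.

-4.01

dQ/dP = −2·2380·P = -11947.6. At P = 2.51, Q = 7485.762.
Ed = (dQ/dP)·(P/Q) = (-11947.6) × (2.51/7485.762) = -4.0060…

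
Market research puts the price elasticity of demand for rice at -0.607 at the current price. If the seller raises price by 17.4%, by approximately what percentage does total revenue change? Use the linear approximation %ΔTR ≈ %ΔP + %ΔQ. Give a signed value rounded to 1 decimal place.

%ΔQ ≈ Ed × %ΔP = (-0.607) × (+17.4%) = -10.5618%
%ΔTR ≈ %ΔP + %ΔQ = (+17.4%) + (-10.5618%) = +6.8382%

+6.8%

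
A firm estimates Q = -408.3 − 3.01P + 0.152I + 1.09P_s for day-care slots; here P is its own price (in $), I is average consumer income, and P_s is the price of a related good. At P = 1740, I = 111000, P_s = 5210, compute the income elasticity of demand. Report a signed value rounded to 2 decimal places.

At the given values, Q = -408.3 − 3.01(1740) + 0.152(111000) + 1.09(5210) = 16905.2.
∂Q/∂I = 0.152.
E = (0.152) × (111000/16905.2) = 0.9980…

1.00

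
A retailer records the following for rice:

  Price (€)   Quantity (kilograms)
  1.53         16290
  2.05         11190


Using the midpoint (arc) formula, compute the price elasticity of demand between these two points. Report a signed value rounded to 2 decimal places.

%ΔQ = (11190 − 16290) / [(16290 + 11190)/2] = -5100/13740 = -0.371179…
%ΔP = (2.05 − 1.53) / [(1.53 + 2.05)/2] = 0.52/1.79 = 0.290502…
Arc Ed = %ΔQ / %ΔP = (-5100/13740) / (0.52/1.79) = -1.2777…

-1.28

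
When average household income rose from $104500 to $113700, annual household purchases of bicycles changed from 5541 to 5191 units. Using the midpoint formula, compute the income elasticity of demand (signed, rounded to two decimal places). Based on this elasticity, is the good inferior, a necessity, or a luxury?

-0.77; inferior

%ΔQ = (5191 − 5541)/[( 5541 + 5191)/2] = -350/5366 = -0.065225…
%ΔIncome = (113700 − 104500)/[( 104500 + 113700)/2] = 9200/109100 = 0.084326…
E_income = (-350/5366) / (9200/109100) = -0.7734…
E_income < 0 ⇒ inferior good.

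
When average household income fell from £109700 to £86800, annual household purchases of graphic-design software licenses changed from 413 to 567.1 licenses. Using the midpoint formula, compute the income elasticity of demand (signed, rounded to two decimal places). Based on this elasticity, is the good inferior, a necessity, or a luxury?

-1.35; inferior

%ΔQ = (567.1 − 413)/[( 413 + 567.1)/2] = 154.1/490.05 = 0.314457…
%ΔIncome = (86800 − 109700)/[( 109700 + 86800)/2] = -22900/98250 = -0.233078…
E_income = (154.1/490.05) / (-22900/98250) = -1.3491…
E_income < 0 ⇒ inferior good.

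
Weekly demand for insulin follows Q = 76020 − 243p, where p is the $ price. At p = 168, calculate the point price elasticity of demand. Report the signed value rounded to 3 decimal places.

-1.160

dQ/dp = −243. At p = 168, Q = 76020 − 243(168) = 35196.
Ed = (dQ/dp)·(p/Q) = −243 × (168/35196) = -1.15990…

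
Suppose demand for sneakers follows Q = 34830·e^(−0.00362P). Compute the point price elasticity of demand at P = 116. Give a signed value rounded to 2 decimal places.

dQ/dP = −0.00362·Q = -82.8501. At P = 116, Q = 22886.8.
Ed = (dQ/dP)·(P/Q) = (-82.8501) × (116/22886.8) = -0.4199…

-0.42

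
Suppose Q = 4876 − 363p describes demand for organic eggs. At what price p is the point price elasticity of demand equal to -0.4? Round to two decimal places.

Ed = −363p/(4876 − 363p). Set this equal to -0.4:
363p = 0.4·(4876 − 363p) ⇒ 363p(1 + 0.4) = 0.4·4876
p = 0.4·4876 / (363·1.4) = 3.8378…

3.84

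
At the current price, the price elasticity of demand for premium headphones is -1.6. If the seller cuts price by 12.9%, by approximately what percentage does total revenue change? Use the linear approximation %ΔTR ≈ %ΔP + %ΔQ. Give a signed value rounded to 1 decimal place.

+7.7%

%ΔQ ≈ Ed × %ΔP = (-1.6) × (-12.9%) = +20.6400%
%ΔTR ≈ %ΔP + %ΔQ = (-12.9%) + (+20.6400%) = +7.7400%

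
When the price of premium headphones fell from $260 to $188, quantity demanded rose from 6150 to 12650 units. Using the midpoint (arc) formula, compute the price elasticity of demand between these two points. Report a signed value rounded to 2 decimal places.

%ΔQ = (12650 − 6150) / [(6150 + 12650)/2] = 6500/9400 = 0.691489…
%ΔP = (188 − 260) / [(260 + 188)/2] = -72/224 = -0.321428…
Arc Ed = %ΔQ / %ΔP = (6500/9400) / (-72/224) = -2.1513…

-2.15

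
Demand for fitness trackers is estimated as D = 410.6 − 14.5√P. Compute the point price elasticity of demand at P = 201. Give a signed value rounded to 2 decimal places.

dD/dP = −14.5/(2√P) = -0.511376. At P = 201, D = 205.027.
Ed = (dD/dP)·(P/D) = (-0.511376) × (201/205.027) = -0.5013…

-0.50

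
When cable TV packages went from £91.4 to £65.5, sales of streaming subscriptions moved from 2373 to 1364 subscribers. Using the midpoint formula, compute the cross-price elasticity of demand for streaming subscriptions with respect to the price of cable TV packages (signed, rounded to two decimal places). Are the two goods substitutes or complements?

%ΔQ_{streaming subscriptions} = (1364 − 2373)/avg = -1009/1868.5 = -0.540005…
%ΔP_{cable TV packages} = (65.5 − 91.4)/avg = -25.9/78.45 = -0.330146…
E_cross = (-1009/1868.5) / (-25.9/78.45) = 1.6356…
E_cross > 0 ⇒ the goods are substitutes.

1.64; substitutes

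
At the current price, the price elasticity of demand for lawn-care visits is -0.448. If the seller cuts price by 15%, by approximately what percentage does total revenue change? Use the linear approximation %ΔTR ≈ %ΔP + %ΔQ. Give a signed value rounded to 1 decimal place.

-8.3%

%ΔQ ≈ Ed × %ΔP = (-0.448) × (-15%) = +6.7200%
%ΔTR ≈ %ΔP + %ΔQ = (-15%) + (+6.7200%) = -8.2800%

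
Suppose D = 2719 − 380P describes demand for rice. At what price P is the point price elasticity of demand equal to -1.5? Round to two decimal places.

Ed = −380P/(2719 − 380P). Set this equal to -1.5:
380P = 1.5·(2719 − 380P) ⇒ 380P(1 + 1.5) = 1.5·2719
P = 1.5·2719 / (380·2.5) = 4.2931…

4.29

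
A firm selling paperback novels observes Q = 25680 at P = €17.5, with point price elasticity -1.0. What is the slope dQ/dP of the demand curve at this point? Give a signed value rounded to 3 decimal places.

Ed = (dQ/dP)·(P/Q) ⇒ dQ/dP = Ed·Q/P = (-1.0)·25680/17.5 = -1467.42857…

-1467.429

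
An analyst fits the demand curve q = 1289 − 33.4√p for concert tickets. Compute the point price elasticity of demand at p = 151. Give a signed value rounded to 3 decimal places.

dq/dp = −33.4/(2√p) = -1.35903. At p = 151, q = 878.574.
Ed = (dq/dp)·(p/q) = (-1.35903) × (151/878.574) = -0.23357…

-0.234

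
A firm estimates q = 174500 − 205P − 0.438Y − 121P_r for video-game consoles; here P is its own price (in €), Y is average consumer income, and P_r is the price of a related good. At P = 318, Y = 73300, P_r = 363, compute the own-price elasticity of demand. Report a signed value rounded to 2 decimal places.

At the given values, q = 174500 − 205(318) − 0.438(73300) − 121(363) = 33281.6.
∂q/∂P = −205.
E = (-205) × (318/33281.6) = -1.9587…

-1.96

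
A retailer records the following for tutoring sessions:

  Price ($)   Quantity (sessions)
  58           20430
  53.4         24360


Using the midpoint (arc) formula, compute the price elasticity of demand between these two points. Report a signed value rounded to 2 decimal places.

%ΔQ = (24360 − 20430) / [(20430 + 24360)/2] = 3930/22395 = 0.175485…
%ΔP = (53.4 − 58) / [(58 + 53.4)/2] = -4.6/55.7 = -0.082585…
Arc Ed = %ΔQ / %ΔP = (3930/22395) / (-4.6/55.7) = -2.1249…

-2.12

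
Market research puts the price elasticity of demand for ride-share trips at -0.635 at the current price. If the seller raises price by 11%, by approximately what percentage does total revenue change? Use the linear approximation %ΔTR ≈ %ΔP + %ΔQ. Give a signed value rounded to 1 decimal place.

+4.0%

%ΔQ ≈ Ed × %ΔP = (-0.635) × (+11%) = -6.9850%
%ΔTR ≈ %ΔP + %ΔQ = (+11%) + (-6.9850%) = +4.0150%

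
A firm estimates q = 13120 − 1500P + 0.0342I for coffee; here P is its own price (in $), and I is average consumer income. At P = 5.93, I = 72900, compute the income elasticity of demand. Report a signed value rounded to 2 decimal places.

0.37

At the given values, q = 13120 − 1500(5.93) + 0.0342(72900) = 6718.18.
∂q/∂I = 0.0342.
E = (0.0342) × (72900/6718.18) = 0.3711…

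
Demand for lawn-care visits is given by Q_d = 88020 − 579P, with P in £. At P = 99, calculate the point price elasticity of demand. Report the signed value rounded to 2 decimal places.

-1.87

dQ_d/dP = −579. At P = 99, Q_d = 88020 − 579(99) = 30699.
Ed = (dQ_d/dP)·(P/Q_d) = −579 × (99/30699) = -1.8671…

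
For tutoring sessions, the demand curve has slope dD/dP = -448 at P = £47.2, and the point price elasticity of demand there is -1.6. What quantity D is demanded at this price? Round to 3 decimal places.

13216.000

Ed = (dD/dP)·(P/D) ⇒ D = (dD/dP)·P/Ed = (-448)·47.2/(-1.6) = 13216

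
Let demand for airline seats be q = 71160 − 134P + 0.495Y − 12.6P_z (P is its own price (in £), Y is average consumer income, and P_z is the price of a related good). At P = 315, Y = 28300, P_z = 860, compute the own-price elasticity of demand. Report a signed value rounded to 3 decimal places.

-1.314

At the given values, q = 71160 − 134(315) + 0.495(28300) − 12.6(860) = 32122.5.
∂q/∂P = −134.
E = (-134) × (315/32122.5) = -1.31403…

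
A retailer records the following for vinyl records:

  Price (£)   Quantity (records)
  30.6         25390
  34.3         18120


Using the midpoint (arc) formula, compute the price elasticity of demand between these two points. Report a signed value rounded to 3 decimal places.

-2.931

%ΔQ = (18120 − 25390) / [(25390 + 18120)/2] = -7270/21755 = -0.334176…
%ΔP = (34.3 − 30.6) / [(30.6 + 34.3)/2] = 3.7/32.45 = 0.114021…
Arc Ed = %ΔQ / %ΔP = (-7270/21755) / (3.7/32.45) = -2.93081…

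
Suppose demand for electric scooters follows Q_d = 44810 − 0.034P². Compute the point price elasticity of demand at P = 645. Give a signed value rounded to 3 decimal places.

dQ_d/dP = −2·0.034·P = -43.86. At P = 645, Q_d = 30665.15.
Ed = (dQ_d/dP)·(P/Q_d) = (-43.86) × (645/30665.15) = -0.92253…

-0.923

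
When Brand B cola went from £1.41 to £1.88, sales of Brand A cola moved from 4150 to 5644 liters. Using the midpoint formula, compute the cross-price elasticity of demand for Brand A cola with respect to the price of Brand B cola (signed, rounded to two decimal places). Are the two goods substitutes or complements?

%ΔQ_{Brand A cola} = (5644 − 4150)/avg = 1494/4897 = 0.305084…
%ΔP_{Brand B cola} = (1.88 − 1.41)/avg = 0.47/1.645 = 0.285714…
E_cross = (1494/4897) / (0.47/1.645) = 1.0677…
E_cross > 0 ⇒ the goods are substitutes.

1.07; substitutes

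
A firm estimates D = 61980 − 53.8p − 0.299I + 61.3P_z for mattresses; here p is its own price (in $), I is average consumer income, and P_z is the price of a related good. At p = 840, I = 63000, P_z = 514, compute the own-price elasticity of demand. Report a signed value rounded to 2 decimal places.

-1.53

At the given values, D = 61980 − 53.8(840) − 0.299(63000) + 61.3(514) = 29459.2.
∂D/∂p = −53.8.
E = (-53.8) × (840/29459.2) = -1.5340…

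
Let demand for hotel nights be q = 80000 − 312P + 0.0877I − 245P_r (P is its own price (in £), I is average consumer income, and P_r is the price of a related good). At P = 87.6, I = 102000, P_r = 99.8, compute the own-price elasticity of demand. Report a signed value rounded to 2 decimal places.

At the given values, q = 80000 − 312(87.6) + 0.0877(102000) − 245(99.8) = 37163.2.
∂q/∂P = −312.
E = (-312) × (87.6/37163.2) = -0.7354…

-0.74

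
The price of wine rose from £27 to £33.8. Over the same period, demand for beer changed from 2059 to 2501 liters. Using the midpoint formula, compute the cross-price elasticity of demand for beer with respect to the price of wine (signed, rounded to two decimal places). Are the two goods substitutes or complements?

0.87; substitutes

%ΔQ_{beer} = (2501 − 2059)/avg = 442/2280 = 0.193859…
%ΔP_{wine} = (33.8 − 27)/avg = 6.8/30.4 = 0.223684…
E_cross = (442/2280) / (6.8/30.4) = 0.8666…
E_cross > 0 ⇒ the goods are substitutes.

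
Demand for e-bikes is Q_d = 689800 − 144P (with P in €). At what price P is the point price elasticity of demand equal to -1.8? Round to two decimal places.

3079.46

Ed = −144P/(689800 − 144P). Set this equal to -1.8:
144P = 1.8·(689800 − 144P) ⇒ 144P(1 + 1.8) = 1.8·689800
P = 1.8·689800 / (144·2.8) = 3079.4642…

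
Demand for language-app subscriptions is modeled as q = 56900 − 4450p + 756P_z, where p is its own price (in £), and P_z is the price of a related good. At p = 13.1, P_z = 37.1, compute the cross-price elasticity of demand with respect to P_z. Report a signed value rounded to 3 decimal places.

At the given values, q = 56900 − 4450(13.1) + 756(37.1) = 26652.6.
∂q/∂P_z = 756.
E = (756) × (37.1/26652.6) = 1.05234…

1.052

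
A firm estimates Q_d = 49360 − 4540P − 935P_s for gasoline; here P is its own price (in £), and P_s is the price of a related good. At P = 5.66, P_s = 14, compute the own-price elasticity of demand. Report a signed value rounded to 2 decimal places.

At the given values, Q_d = 49360 − 4540(5.66) − 935(14) = 10573.6.
∂Q_d/∂P = −4540.
E = (-4540) × (5.66/10573.6) = -2.4302…

-2.43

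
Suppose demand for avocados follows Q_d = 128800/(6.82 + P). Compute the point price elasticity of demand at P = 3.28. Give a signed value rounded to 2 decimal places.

dQ_d/dP = −128800/(6.82 + P)² = -1262.62. At P = 3.28, Q_d = 12752.5.
Ed = (dQ_d/dP)·(P/Q_d) = (-1262.62) × (3.28/12752.5) = -0.3247…

-0.32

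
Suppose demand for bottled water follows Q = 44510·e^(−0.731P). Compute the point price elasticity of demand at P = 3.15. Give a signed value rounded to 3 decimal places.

dQ/dP = −0.731·Q = -3253.47. At P = 3.15, Q = 4450.71.
Ed = (dQ/dP)·(P/Q) = (-3253.47) × (3.15/4450.71) = -2.30265

-2.303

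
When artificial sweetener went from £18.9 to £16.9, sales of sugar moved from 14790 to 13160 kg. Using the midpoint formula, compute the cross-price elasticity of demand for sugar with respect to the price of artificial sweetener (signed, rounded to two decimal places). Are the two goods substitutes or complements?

%ΔQ_{sugar} = (13160 − 14790)/avg = -1630/13975 = -0.116636…
%ΔP_{artificial sweetener} = (16.9 − 18.9)/avg = -2/17.9 = -0.111731…
E_cross = (-1630/13975) / (-2/17.9) = 1.0438…
E_cross > 0 ⇒ the goods are substitutes.

1.04; substitutes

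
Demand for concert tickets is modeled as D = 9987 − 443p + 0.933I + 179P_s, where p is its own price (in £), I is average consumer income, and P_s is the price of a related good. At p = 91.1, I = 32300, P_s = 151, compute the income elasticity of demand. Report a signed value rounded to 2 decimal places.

1.12

At the given values, D = 9987 − 443(91.1) + 0.933(32300) + 179(151) = 26794.6.
∂D/∂I = 0.933.
E = (0.933) × (32300/26794.6) = 1.1247…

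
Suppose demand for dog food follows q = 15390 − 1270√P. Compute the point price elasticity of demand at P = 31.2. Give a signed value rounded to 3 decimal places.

-0.428

dq/dP = −1270/(2√P) = -113.683. At P = 31.2, q = 8296.17.
Ed = (dq/dP)·(P/q) = (-113.683) × (31.2/8296.17) = -0.42753…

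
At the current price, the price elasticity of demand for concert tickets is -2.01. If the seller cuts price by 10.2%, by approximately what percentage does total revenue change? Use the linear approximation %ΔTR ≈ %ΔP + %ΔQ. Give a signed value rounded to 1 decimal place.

+10.3%

%ΔQ ≈ Ed × %ΔP = (-2.01) × (-10.2%) = +20.5020%
%ΔTR ≈ %ΔP + %ΔQ = (-10.2%) + (+20.5020%) = +10.3020%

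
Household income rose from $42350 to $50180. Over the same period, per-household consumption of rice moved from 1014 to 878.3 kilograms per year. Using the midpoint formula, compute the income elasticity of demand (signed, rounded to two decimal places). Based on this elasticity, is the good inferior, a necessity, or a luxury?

-0.85; inferior

%ΔQ = (878.3 − 1014)/[( 1014 + 878.3)/2] = -135.7/946.15 = -0.143423…
%ΔIncome = (50180 − 42350)/[( 42350 + 50180)/2] = 7830/46265 = 0.169242…
E_income = (-135.7/946.15) / (7830/46265) = -0.8474…
E_income < 0 ⇒ inferior good.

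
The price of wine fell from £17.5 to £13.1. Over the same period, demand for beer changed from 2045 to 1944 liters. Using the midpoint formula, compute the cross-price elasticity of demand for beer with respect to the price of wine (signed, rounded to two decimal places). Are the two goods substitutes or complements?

%ΔQ_{beer} = (1944 − 2045)/avg = -101/1994.5 = -0.050639…
%ΔP_{wine} = (13.1 − 17.5)/avg = -4.4/15.3 = -0.287581…
E_cross = (-101/1994.5) / (-4.4/15.3) = 0.1760…
E_cross > 0 ⇒ the goods are substitutes.

0.18; substitutes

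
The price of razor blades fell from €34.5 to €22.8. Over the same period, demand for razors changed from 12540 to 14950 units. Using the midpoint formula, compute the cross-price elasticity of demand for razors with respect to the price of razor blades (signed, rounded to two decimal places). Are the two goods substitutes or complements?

-0.43; complements

%ΔQ_{razors} = (14950 − 12540)/avg = 2410/13745 = 0.175336…
%ΔP_{razor blades} = (22.8 − 34.5)/avg = -11.7/28.65 = -0.408376…
E_cross = (2410/13745) / (-11.7/28.65) = -0.4293…
E_cross < 0 ⇒ the goods are complements.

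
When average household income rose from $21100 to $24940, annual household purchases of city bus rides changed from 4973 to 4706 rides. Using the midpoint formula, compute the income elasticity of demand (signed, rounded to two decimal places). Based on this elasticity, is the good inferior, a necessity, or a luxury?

%ΔQ = (4706 − 4973)/[( 4973 + 4706)/2] = -267/4839.5 = -0.055170…
%ΔIncome = (24940 − 21100)/[( 21100 + 24940)/2] = 3840/23020 = 0.166811…
E_income = (-267/4839.5) / (3840/23020) = -0.3307…
E_income < 0 ⇒ inferior good.

-0.33; inferior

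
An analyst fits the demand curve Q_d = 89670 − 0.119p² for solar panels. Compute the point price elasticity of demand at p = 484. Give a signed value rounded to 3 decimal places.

-0.902

dQ_d/dp = −2·0.119·p = -115.192. At p = 484, Q_d = 61793.536.
Ed = (dQ_d/dp)·(p/Q_d) = (-115.192) × (484/61793.536) = -0.90224…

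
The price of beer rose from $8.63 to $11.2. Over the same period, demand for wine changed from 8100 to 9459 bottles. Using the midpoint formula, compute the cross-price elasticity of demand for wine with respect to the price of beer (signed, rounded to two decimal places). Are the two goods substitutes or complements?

0.60; substitutes

%ΔQ_{wine} = (9459 − 8100)/avg = 1359/8779.5 = 0.154792…
%ΔP_{beer} = (11.2 − 8.63)/avg = 2.57/9.915 = 0.259203…
E_cross = (1359/8779.5) / (2.57/9.915) = 0.5971…
E_cross > 0 ⇒ the goods are substitutes.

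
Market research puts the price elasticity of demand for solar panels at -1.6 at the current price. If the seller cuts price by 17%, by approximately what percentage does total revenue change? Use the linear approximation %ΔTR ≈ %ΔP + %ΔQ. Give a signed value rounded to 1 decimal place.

+10.2%

%ΔQ ≈ Ed × %ΔP = (-1.6) × (-17%) = +27.2000%
%ΔTR ≈ %ΔP + %ΔQ = (-17%) + (+27.2000%) = +10.2000%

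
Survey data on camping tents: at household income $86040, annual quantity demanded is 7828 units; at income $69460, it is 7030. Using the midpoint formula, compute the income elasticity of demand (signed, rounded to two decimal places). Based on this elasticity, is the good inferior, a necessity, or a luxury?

%ΔQ = (7030 − 7828)/[( 7828 + 7030)/2] = -798/7429 = -0.107416…
%ΔIncome = (69460 − 86040)/[( 86040 + 69460)/2] = -16580/77750 = -0.213247…
E_income = (-798/7429) / (-16580/77750) = 0.5037…
0 < E_income < 1 ⇒ normal good, necessity.

0.50; necessity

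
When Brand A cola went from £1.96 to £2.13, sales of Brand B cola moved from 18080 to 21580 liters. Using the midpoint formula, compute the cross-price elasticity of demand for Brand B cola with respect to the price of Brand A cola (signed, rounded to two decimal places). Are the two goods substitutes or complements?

2.12; substitutes

%ΔQ_{Brand B cola} = (21580 − 18080)/avg = 3500/19830 = 0.176500…
%ΔP_{Brand A cola} = (2.13 − 1.96)/avg = 0.17/2.045 = 0.083129…
E_cross = (3500/19830) / (0.17/2.045) = 2.1231…
E_cross > 0 ⇒ the goods are substitutes.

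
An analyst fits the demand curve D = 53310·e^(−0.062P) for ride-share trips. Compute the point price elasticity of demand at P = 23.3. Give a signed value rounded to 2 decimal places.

-1.44

dD/dP = −0.062·D = -779.504. At P = 23.3, D = 12572.7.
Ed = (dD/dP)·(P/D) = (-779.504) × (23.3/12572.7) = -1.4446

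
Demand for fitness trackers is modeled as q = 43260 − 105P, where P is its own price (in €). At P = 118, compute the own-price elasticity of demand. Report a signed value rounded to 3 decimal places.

At the given values, q = 43260 − 105(118) = 30870.
∂q/∂P = −105.
E = (-105) × (118/30870) = -0.40136…

-0.401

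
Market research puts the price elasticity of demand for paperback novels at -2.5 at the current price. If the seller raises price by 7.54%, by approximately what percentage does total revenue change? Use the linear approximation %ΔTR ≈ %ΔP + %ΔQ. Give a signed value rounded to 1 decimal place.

%ΔQ ≈ Ed × %ΔP = (-2.5) × (+7.54%) = -18.8500%
%ΔTR ≈ %ΔP + %ΔQ = (+7.54%) + (-18.8500%) = -11.3100%

-11.3%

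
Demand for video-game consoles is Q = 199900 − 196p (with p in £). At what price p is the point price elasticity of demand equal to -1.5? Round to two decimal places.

Ed = −196p/(199900 − 196p). Set this equal to -1.5:
196p = 1.5·(199900 − 196p) ⇒ 196p(1 + 1.5) = 1.5·199900
p = 1.5·199900 / (196·2.5) = 611.9387…

611.94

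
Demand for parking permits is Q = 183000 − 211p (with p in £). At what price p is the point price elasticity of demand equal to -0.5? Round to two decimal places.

289.10

Ed = −211p/(183000 − 211p). Set this equal to -0.5:
211p = 0.5·(183000 − 211p) ⇒ 211p(1 + 0.5) = 0.5·183000
p = 0.5·183000 / (211·1.5) = 289.0995…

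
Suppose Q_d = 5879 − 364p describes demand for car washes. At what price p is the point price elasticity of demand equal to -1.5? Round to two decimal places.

Ed = −364p/(5879 − 364p). Set this equal to -1.5:
364p = 1.5·(5879 − 364p) ⇒ 364p(1 + 1.5) = 1.5·5879
p = 1.5·5879 / (364·2.5) = 9.6906…

9.69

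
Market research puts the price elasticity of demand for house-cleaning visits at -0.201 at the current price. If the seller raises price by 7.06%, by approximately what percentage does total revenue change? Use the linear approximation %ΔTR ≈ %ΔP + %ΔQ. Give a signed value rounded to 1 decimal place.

%ΔQ ≈ Ed × %ΔP = (-0.201) × (+7.06%) = -1.4191%
%ΔTR ≈ %ΔP + %ΔQ = (+7.06%) + (-1.4191%) = +5.6409%

+5.6%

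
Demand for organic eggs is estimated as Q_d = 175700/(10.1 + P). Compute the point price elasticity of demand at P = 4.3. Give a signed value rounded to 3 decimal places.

dQ_d/dP = −175700/(10.1 + P)² = -847.319. At P = 4.3, Q_d = 12201.4.
Ed = (dQ_d/dP)·(P/Q_d) = (-847.319) × (4.3/12201.4) = -0.29861…

-0.299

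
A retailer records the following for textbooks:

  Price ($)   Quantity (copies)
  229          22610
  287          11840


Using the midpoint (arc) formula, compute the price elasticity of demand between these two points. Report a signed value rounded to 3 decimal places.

%ΔQ = (11840 − 22610) / [(22610 + 11840)/2] = -10770/17225 = -0.625253…
%ΔP = (287 − 229) / [(229 + 287)/2] = 58/258 = 0.224806…
Arc Ed = %ΔQ / %ΔP = (-10770/17225) / (58/258) = -2.78130…

-2.781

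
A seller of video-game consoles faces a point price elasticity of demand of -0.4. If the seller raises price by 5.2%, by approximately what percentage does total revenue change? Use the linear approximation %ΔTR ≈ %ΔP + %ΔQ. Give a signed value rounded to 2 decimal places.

%ΔQ ≈ Ed × %ΔP = (-0.4) × (+5.2%) = -2.0800%
%ΔTR ≈ %ΔP + %ΔQ = (+5.2%) + (-2.0800%) = +3.1200%

+3.12%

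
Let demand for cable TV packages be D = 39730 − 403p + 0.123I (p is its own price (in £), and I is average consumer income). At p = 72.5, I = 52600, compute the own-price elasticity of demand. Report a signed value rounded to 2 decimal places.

-1.72

At the given values, D = 39730 − 403(72.5) + 0.123(52600) = 16982.3.
∂D/∂p = −403.
E = (-403) × (72.5/16982.3) = -1.7204…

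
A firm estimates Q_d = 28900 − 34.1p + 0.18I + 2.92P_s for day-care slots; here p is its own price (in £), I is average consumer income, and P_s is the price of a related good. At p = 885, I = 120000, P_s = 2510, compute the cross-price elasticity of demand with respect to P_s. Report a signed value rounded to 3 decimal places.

0.265

At the given values, Q_d = 28900 − 34.1(885) + 0.18(120000) + 2.92(2510) = 27650.7.
∂Q_d/∂P_s = 2.92.
E = (2.92) × (2510/27650.7) = 0.26506…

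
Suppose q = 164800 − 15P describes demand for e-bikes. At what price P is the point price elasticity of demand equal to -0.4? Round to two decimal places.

Ed = −15P/(164800 − 15P). Set this equal to -0.4:
15P = 0.4·(164800 − 15P) ⇒ 15P(1 + 0.4) = 0.4·164800
P = 0.4·164800 / (15·1.4) = 3139.0476…

3139.05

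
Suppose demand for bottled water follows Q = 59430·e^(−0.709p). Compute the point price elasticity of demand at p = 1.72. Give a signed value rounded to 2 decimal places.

dQ/dp = −0.709·Q = -12446.3. At p = 1.72, Q = 17554.7.
Ed = (dQ/dp)·(p/Q) = (-12446.3) × (1.72/17554.7) = -1.2194…

-1.22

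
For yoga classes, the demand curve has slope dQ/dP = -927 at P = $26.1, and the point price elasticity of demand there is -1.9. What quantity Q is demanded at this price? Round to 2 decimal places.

Ed = (dQ/dP)·(P/Q) ⇒ Q = (dQ/dP)·P/Ed = (-927)·26.1/(-1.9) = 12734.0526…

12734.05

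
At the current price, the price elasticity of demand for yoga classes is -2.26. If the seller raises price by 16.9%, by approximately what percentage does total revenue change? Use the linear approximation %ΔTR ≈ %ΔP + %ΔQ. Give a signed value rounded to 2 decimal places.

-21.29%

%ΔQ ≈ Ed × %ΔP = (-2.26) × (+16.9%) = -38.1940%
%ΔTR ≈ %ΔP + %ΔQ = (+16.9%) + (-38.1940%) = -21.2940%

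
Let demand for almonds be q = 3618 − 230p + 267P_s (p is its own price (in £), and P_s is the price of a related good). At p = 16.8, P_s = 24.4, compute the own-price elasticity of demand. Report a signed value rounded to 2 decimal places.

At the given values, q = 3618 − 230(16.8) + 267(24.4) = 6268.8.
∂q/∂p = −230.
E = (-230) × (16.8/6268.8) = -0.6163…

-0.62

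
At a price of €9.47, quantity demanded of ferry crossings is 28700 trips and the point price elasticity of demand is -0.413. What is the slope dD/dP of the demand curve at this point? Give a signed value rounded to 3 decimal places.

Ed = (dD/dP)·(P/D) ⇒ dD/dP = Ed·D/P = (-0.413)·28700/9.47 = -1251.64730…

-1251.647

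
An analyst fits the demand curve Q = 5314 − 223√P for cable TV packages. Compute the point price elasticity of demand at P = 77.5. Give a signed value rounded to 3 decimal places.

-0.293

dQ/dP = −223/(2√P) = -12.6655. At P = 77.5, Q = 3350.84.
Ed = (dQ/dP)·(P/Q) = (-12.6655) × (77.5/3350.84) = -0.29293…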